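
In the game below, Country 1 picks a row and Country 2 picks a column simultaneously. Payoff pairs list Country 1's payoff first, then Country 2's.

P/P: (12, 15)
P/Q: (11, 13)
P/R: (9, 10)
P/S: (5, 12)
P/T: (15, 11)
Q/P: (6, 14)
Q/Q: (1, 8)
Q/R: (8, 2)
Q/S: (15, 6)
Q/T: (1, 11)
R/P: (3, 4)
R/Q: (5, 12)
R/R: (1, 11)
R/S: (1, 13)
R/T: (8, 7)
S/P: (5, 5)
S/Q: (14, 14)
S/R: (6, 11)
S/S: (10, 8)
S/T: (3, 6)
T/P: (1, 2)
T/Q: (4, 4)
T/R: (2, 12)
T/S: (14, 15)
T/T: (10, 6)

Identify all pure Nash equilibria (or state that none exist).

Check mutual best responses: a cell is a NE iff neither player can gain by unilaterally deviating.
Country 1's best responses — vs P: P (payoff 12); vs Q: S (payoff 14); vs R: P (payoff 9); vs S: Q (payoff 15); vs T: P (payoff 15).
Country 2's best responses — vs P: P (payoff 15); vs Q: P (payoff 14); vs R: S (payoff 13); vs S: Q (payoff 14); vs T: S (payoff 15).
Mutual best responses occur at (P, P) and (S, Q); at each, neither player gains by switching.

(P, P) and (S, Q)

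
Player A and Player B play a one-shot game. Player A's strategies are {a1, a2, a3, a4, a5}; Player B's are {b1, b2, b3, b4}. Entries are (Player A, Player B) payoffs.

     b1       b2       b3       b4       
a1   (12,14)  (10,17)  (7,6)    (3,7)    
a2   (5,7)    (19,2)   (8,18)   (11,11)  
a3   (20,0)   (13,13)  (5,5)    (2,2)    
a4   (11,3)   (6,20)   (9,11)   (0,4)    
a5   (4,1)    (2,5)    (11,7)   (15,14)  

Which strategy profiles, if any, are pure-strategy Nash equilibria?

A profile is a Nash equilibrium when each player is best-responding to the other.
Player A's best responses — vs b1: a3 (payoff 20); vs b2: a2 (payoff 19); vs b3: a5 (payoff 11); vs b4: a5 (payoff 15).
Player B's best responses — vs a1: b2 (payoff 17); vs a2: b3 (payoff 18); vs a3: b2 (payoff 13); vs a4: b2 (payoff 20); vs a5: b4 (payoff 14).
The only mutual best response is (a5, b4); neither player gains by switching there.

(a5, b4)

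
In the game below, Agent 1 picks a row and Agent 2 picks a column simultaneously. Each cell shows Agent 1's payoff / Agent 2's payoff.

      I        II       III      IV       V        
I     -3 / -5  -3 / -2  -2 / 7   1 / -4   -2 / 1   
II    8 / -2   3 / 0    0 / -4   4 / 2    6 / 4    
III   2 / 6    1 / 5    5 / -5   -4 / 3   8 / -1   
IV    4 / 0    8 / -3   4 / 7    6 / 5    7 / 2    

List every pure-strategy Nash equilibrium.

No pure-strategy Nash equilibrium

Check mutual best responses: a cell is a NE iff neither player can gain by unilaterally deviating.
Agent 1's best responses — vs I: II (payoff 8); vs II: IV (payoff 8); vs III: III (payoff 5); vs IV: IV (payoff 6); vs V: III (payoff 8).
Agent 2's best responses — vs I: III (payoff 7); vs II: V (payoff 4); vs III: I (payoff 6); vs IV: III (payoff 7).
No cell has both players best-responding. For instance, Agent 1's best reply to IV is IV, but against IV Agent 2 prefers III over IV.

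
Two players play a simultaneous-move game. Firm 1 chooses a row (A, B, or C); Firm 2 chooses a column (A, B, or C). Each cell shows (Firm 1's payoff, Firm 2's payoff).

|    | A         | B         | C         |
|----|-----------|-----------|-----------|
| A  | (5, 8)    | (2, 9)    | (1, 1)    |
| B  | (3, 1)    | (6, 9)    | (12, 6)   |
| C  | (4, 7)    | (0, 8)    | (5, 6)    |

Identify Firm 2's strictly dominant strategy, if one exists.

Check whether one of Firm 2's strategies beats all alternatives regardless of what the opponent does.
B strictly dominates: vs A: 9 > each of {8, 1}; vs B: 9 > each of {1, 6}; vs C: 8 > each of {7, 6}.

B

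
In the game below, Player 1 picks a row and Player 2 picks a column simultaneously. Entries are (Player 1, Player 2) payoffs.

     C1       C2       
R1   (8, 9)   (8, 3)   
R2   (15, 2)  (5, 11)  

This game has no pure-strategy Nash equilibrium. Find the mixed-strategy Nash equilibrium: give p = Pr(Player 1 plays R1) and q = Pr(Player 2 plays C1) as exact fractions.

In a mixed NE each player is indifferent between their pure strategies, so the opponent's mix sets the indifference.
Player 2 indifferent between C1 and C2: p·9 + (1−p)·2 = p·3 + (1−p)·11 ⟹ 2 + 7p = 11 + (-8)p ⟹ p = 3/5.
Player 1 indifferent between R1 and R2: q·8 + (1−q)·8 = q·15 + (1−q)·5 ⟹ 8 + 0q = 5 + 10q ⟹ q = 3/10.

p = 3/5, q = 3/10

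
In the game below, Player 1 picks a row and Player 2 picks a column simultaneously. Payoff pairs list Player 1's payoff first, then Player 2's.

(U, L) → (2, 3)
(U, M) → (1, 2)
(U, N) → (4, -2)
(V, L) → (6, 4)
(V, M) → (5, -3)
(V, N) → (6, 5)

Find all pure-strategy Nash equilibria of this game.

A profile is a Nash equilibrium when each player is best-responding to the other.
Player 1's best responses — vs L: V (payoff 6); vs M: V (payoff 5); vs N: V (payoff 6).
Player 2's best responses — vs U: L (payoff 3); vs V: N (payoff 5).
The only mutual best response is (V, N); neither player gains by switching there.

(V, N)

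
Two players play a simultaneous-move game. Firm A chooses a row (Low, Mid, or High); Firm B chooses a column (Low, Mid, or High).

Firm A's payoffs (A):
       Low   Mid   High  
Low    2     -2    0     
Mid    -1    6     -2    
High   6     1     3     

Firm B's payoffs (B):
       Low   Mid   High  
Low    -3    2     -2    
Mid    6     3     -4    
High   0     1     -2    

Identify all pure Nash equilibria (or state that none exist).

A profile is a Nash equilibrium when each player is best-responding to the other.
Firm A's best responses — vs Low: High (payoff 6); vs Mid: Mid (payoff 6); vs High: High (payoff 3).
Firm B's best responses — vs Low: Mid (payoff 2); vs Mid: Low (payoff 6); vs High: Mid (payoff 1).
No cell has both players best-responding. For instance, Firm A's best reply to Low is High, but against High Firm B prefers Mid over Low.

There is no pure-strategy Nash equilibrium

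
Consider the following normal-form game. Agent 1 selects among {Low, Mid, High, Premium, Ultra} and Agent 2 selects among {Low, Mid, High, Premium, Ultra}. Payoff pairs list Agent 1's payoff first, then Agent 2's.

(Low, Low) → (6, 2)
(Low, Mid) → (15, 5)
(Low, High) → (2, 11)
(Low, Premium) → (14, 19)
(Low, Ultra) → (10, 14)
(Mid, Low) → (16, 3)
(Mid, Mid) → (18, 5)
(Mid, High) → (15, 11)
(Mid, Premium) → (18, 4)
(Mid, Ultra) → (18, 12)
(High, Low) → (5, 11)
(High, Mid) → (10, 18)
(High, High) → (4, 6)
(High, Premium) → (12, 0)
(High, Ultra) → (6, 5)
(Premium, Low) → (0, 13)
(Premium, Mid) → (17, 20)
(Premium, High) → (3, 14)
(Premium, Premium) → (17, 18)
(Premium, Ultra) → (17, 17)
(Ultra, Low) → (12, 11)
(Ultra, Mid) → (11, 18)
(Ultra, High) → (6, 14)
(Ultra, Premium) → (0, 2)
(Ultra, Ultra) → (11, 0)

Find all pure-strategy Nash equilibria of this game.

A profile is a Nash equilibrium when each player is best-responding to the other.
Agent 1's best responses — vs Low: Mid (payoff 16); vs Mid: Mid (payoff 18); vs High: Mid (payoff 15); vs Premium: Mid (payoff 18); vs Ultra: Mid (payoff 18).
Agent 2's best responses — vs Low: Premium (payoff 19); vs Mid: Ultra (payoff 12); vs High: Mid (payoff 18); vs Premium: Mid (payoff 20); vs Ultra: Mid (payoff 18).
The only mutual best response is (Mid, Ultra); neither player gains by switching there.

(Mid, Ultra)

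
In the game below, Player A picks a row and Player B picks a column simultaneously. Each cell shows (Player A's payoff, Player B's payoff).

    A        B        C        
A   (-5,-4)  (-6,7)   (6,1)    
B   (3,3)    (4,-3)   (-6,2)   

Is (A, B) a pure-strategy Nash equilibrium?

Holding Player B at B: Player A gets -6 from A but could get 4 by switching to B. Player A has a profitable deviation.

No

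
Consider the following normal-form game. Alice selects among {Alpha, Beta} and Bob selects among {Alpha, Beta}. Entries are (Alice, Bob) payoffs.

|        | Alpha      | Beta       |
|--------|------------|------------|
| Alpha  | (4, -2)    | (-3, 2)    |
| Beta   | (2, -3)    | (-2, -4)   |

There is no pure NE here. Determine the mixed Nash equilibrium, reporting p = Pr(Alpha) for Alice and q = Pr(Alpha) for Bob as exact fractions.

In a mixed NE each player is indifferent between their pure strategies, so the opponent's mix sets the indifference.
Bob indifferent between Alpha and Beta: p·(-2) + (1−p)·(-3) = p·2 + (1−p)·(-4) ⟹ (-3) + 1p = (-4) + 6p ⟹ p = 1/5.
Alice indifferent between Alpha and Beta: q·4 + (1−q)·(-3) = q·2 + (1−q)·(-2) ⟹ (-3) + 7q = (-2) + 4q ⟹ q = 1/3.

p = 1/5, q = 1/3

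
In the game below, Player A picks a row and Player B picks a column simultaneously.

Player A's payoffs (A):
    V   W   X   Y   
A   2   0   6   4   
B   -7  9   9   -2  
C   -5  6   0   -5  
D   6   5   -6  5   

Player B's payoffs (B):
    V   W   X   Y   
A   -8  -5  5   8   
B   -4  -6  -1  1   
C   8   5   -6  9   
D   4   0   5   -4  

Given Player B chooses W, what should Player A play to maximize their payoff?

With Player B fixed at W, Player A's payoffs are: A → 0, B → 9, C → 6, D → 5.
The maximum is 9, achieved by B.

B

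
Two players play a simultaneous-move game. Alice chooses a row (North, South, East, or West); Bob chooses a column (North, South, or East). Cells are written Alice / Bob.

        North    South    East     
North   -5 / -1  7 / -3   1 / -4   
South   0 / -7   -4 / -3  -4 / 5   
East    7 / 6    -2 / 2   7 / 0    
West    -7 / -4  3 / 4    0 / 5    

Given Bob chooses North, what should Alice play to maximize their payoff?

With Bob fixed at North, Alice's payoffs are: North → -5, South → 0, East → 7, West → -7.
The maximum is 7, achieved by East.

East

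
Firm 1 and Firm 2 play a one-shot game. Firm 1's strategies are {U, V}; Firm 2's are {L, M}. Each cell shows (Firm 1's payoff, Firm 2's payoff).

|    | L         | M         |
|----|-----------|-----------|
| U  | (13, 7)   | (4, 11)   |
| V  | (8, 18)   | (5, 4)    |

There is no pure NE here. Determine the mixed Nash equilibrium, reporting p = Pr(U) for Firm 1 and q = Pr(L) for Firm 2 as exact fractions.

Each player's mixing probability is pinned down by making the *other* player indifferent.
Firm 2 indifferent between L and M: p·7 + (1−p)·18 = p·11 + (1−p)·4 ⟹ 18 + (-11)p = 4 + 7p ⟹ p = 7/9.
Firm 1 indifferent between U and V: q·13 + (1−q)·4 = q·8 + (1−q)·5 ⟹ 4 + 9q = 5 + 3q ⟹ q = 1/6.

p = 7/9, q = 1/6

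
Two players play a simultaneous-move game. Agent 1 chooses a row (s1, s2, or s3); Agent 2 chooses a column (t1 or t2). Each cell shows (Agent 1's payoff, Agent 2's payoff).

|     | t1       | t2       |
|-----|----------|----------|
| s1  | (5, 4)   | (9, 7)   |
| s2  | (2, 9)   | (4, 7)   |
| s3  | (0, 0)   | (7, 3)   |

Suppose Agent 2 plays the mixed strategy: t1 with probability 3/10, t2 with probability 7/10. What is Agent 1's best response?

s1

Compute Agent 1's expected payoff from each pure strategy against the given mix.
s1: (3/10)·5 + (7/10)·9 = 39/5
s2: (3/10)·2 + (7/10)·4 = 17/5
s3: (3/10)·0 + (7/10)·7 = 49/10
Highest expected payoff is 39/5, from s1.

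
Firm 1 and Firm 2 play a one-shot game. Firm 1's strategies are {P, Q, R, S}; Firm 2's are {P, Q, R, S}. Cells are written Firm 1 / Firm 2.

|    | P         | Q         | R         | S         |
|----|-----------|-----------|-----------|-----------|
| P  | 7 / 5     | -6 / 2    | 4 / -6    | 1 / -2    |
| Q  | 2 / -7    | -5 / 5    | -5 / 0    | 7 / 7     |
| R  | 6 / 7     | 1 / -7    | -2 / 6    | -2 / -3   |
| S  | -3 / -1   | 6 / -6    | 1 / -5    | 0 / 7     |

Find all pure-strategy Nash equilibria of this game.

(P, P) and (Q, S)

A profile is a Nash equilibrium when each player is best-responding to the other.
Firm 1's best responses — vs P: P (payoff 7); vs Q: S (payoff 6); vs R: P (payoff 4); vs S: Q (payoff 7).
Firm 2's best responses — vs P: P (payoff 5); vs Q: S (payoff 7); vs R: P (payoff 7); vs S: S (payoff 7).
Mutual best responses occur at (P, P) and (Q, S); at each, neither player gains by switching.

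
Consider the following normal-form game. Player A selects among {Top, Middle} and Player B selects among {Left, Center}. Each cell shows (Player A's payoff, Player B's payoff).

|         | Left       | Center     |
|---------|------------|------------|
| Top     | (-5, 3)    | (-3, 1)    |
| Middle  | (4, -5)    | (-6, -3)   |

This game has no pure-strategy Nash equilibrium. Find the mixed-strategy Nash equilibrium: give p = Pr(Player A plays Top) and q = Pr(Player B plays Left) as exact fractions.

Each player's mixing probability is pinned down by making the *other* player indifferent.
Player B indifferent between Left and Center: p·3 + (1−p)·(-5) = p·1 + (1−p)·(-3) ⟹ (-5) + 8p = (-3) + 4p ⟹ p = 1/2.
Player A indifferent between Top and Middle: q·(-5) + (1−q)·(-3) = q·4 + (1−q)·(-6) ⟹ (-3) + (-2)q = (-6) + 10q ⟹ q = 1/4.

p = 1/2, q = 1/4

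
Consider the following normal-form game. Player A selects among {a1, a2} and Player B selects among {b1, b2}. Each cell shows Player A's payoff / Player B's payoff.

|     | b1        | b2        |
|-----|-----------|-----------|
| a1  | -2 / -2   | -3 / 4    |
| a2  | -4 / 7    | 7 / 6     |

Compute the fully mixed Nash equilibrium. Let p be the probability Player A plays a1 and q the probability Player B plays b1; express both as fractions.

p = 1/7, q = 5/6

Each player's mixing probability is pinned down by making the *other* player indifferent.
Player B indifferent between b1 and b2: p·(-2) + (1−p)·7 = p·4 + (1−p)·6 ⟹ 7 + (-9)p = 6 + (-2)p ⟹ p = 1/7.
Player A indifferent between a1 and a2: q·(-2) + (1−q)·(-3) = q·(-4) + (1−q)·7 ⟹ (-3) + 1q = 7 + (-11)q ⟹ q = 5/6.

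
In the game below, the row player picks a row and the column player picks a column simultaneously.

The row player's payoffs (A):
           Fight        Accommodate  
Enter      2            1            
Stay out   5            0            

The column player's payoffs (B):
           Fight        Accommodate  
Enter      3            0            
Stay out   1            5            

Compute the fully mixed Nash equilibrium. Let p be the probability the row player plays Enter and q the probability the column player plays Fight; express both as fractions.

p = 4/7, q = 1/4

In a mixed NE each player is indifferent between their pure strategies, so the opponent's mix sets the indifference.
The column player indifferent between Fight and Accommodate: p·3 + (1−p)·1 = p·0 + (1−p)·5 ⟹ 1 + 2p = 5 + (-5)p ⟹ p = 4/7.
The row player indifferent between Enter and Stay out: q·2 + (1−q)·1 = q·5 + (1−q)·0 ⟹ 1 + 1q = 0 + 5q ⟹ q = 1/4.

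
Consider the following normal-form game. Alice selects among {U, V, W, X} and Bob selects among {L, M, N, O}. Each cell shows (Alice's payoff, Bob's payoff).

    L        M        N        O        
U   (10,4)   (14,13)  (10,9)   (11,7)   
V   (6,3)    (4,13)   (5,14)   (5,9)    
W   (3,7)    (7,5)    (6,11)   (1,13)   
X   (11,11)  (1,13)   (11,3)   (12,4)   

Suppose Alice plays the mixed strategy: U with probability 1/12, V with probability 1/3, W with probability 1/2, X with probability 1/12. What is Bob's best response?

N

Bob's best reply maximizes expected payoff against the mix.
L: (1/12)·4 + (1/3)·3 + (1/2)·7 + (1/12)·11 = 23/4
M: (1/12)·13 + (1/3)·13 + (1/2)·5 + (1/12)·13 = 9
N: (1/12)·9 + (1/3)·14 + (1/2)·11 + (1/12)·3 = 67/6
O: (1/12)·7 + (1/3)·9 + (1/2)·13 + (1/12)·4 = 125/12
Highest expected payoff is 67/6, from N.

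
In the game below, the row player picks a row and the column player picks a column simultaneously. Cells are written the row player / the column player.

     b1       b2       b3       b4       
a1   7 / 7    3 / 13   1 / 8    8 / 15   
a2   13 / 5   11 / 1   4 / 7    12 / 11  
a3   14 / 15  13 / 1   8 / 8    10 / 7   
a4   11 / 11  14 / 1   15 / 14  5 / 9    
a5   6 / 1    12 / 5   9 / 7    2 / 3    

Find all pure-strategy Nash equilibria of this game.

(a2, b4), (a3, b1), and (a4, b3)

Find each player's best response to every opponent strategy; NE are the intersections.
The row player's best responses — vs b1: a3 (payoff 14); vs b2: a4 (payoff 14); vs b3: a4 (payoff 15); vs b4: a2 (payoff 12).
The column player's best responses — vs a1: b4 (payoff 15); vs a2: b4 (payoff 11); vs a3: b1 (payoff 15); vs a4: b3 (payoff 14); vs a5: b3 (payoff 7).
Mutual best responses occur at (a2, b4), (a3, b1), and (a4, b3); at each, neither player gains by switching.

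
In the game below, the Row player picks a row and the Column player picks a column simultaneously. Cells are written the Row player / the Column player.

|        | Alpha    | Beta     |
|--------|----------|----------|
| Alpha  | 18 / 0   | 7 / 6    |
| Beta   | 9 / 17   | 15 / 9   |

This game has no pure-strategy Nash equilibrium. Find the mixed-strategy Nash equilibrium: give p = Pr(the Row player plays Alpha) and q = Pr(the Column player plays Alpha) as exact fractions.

Each player's mixing probability is pinned down by making the *other* player indifferent.
The Column player indifferent between Alpha and Beta: p·0 + (1−p)·17 = p·6 + (1−p)·9 ⟹ 17 + (-17)p = 9 + (-3)p ⟹ p = 4/7.
The Row player indifferent between Alpha and Beta: q·18 + (1−q)·7 = q·9 + (1−q)·15 ⟹ 7 + 11q = 15 + (-6)q ⟹ q = 8/17.

p = 4/7, q = 8/17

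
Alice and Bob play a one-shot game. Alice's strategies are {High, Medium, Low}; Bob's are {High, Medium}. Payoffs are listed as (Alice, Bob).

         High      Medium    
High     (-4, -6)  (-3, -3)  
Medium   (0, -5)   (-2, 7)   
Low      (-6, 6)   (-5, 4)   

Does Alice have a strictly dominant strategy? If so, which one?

Check whether one of Alice's strategies beats all alternatives regardless of what the opponent does.
Medium strictly dominates: vs High: 0 > each of {-4, -6}; vs Medium: -2 > each of {-3, -5}.

Medium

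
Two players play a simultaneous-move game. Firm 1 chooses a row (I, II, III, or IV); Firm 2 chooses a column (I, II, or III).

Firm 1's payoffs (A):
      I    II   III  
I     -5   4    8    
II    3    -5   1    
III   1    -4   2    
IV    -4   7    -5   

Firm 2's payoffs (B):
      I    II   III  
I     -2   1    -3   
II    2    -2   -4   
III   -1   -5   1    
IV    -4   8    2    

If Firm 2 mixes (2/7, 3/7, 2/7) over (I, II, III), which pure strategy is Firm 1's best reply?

I

Compute Firm 1's expected payoff from each pure strategy against the given mix.
I: (2/7)·(-5) + (3/7)·4 + (2/7)·8 = 18/7
II: (2/7)·3 + (3/7)·(-5) + (2/7)·1 = -1
III: (2/7)·1 + (3/7)·(-4) + (2/7)·2 = -6/7
IV: (2/7)·(-4) + (3/7)·7 + (2/7)·(-5) = 3/7
Highest expected payoff is 18/7, from I.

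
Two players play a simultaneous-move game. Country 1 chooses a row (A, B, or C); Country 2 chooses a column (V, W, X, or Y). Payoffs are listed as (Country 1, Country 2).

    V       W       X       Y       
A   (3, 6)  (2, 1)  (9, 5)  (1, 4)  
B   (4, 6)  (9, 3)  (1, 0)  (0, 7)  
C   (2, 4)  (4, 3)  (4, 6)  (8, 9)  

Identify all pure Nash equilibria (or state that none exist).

Find each player's best response to every opponent strategy; NE are the intersections.
Country 1's best responses — vs V: B (payoff 4); vs W: B (payoff 9); vs X: A (payoff 9); vs Y: C (payoff 8).
Country 2's best responses — vs A: V (payoff 6); vs B: Y (payoff 7); vs C: Y (payoff 9).
The only mutual best response is (C, Y); neither player gains by switching there.

(C, Y)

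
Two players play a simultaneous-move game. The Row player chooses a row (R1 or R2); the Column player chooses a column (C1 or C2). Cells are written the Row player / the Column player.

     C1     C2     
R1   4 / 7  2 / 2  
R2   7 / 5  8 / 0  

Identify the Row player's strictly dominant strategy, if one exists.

A strategy is strictly dominant if it gives the Row player a strictly higher payoff than every other strategy, against every choice by the opponent.
R2 strictly dominates: vs C1: 7 > 4; vs C2: 8 > 2.

R2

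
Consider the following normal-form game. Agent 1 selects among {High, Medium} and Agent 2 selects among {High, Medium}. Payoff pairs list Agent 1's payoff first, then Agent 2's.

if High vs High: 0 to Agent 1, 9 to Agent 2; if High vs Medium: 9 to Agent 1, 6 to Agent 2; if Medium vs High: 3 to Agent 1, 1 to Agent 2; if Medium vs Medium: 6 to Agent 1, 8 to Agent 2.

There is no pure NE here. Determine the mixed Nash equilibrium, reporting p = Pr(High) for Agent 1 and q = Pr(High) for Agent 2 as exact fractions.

p = 7/10, q = 1/2

In a mixed NE each player is indifferent between their pure strategies, so the opponent's mix sets the indifference.
Agent 2 indifferent between High and Medium: p·9 + (1−p)·1 = p·6 + (1−p)·8 ⟹ 1 + 8p = 8 + (-2)p ⟹ p = 7/10.
Agent 1 indifferent between High and Medium: q·0 + (1−q)·9 = q·3 + (1−q)·6 ⟹ 9 + (-9)q = 6 + (-3)q ⟹ q = 1/2.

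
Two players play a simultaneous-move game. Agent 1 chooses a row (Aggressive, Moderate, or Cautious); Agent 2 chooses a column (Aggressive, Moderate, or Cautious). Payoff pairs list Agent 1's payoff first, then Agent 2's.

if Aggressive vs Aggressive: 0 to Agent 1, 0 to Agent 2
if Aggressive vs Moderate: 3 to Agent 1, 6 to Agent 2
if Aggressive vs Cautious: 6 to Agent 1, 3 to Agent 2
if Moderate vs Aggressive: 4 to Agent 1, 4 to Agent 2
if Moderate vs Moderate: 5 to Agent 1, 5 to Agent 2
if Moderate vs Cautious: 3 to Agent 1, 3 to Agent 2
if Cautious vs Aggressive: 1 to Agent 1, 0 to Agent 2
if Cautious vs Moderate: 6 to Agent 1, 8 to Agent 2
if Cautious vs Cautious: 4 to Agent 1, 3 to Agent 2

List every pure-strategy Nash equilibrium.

(Cautious, Moderate)

Check mutual best responses: a cell is a NE iff neither player can gain by unilaterally deviating.
Agent 1's best responses — vs Aggressive: Moderate (payoff 4); vs Moderate: Cautious (payoff 6); vs Cautious: Aggressive (payoff 6).
Agent 2's best responses — vs Aggressive: Moderate (payoff 6); vs Moderate: Moderate (payoff 5); vs Cautious: Moderate (payoff 8).
The only mutual best response is (Cautious, Moderate); neither player gains by switching there.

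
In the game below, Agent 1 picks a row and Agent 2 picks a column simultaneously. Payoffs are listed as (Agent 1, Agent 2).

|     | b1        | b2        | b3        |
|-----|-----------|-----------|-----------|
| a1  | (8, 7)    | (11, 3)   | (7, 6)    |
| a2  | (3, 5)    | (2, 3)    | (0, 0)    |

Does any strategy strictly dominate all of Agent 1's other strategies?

Check whether one of Agent 1's strategies beats all alternatives regardless of what the opponent does.
a1 strictly dominates: vs b1: 8 > 3; vs b2: 11 > 2; vs b3: 7 > 0.

a1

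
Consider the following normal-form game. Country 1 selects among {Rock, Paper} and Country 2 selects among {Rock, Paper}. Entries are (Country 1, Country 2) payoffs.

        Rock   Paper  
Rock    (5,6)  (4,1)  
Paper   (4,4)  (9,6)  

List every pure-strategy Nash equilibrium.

Find each player's best response to every opponent strategy; NE are the intersections.
Country 1's best responses — vs Rock: Rock (payoff 5); vs Paper: Paper (payoff 9).
Country 2's best responses — vs Rock: Rock (payoff 6); vs Paper: Paper (payoff 6).
Mutual best responses occur at (Rock, Rock) and (Paper, Paper); at each, neither player gains by switching.

(Rock, Rock) and (Paper, Paper)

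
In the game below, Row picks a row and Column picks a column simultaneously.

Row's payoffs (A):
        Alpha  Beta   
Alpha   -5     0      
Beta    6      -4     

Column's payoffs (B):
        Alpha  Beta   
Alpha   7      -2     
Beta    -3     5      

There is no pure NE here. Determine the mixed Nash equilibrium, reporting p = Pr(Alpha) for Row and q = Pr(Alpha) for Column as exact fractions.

In a mixed NE each player is indifferent between their pure strategies, so the opponent's mix sets the indifference.
Column indifferent between Alpha and Beta: p·7 + (1−p)·(-3) = p·(-2) + (1−p)·5 ⟹ (-3) + 10p = 5 + (-7)p ⟹ p = 8/17.
Row indifferent between Alpha and Beta: q·(-5) + (1−q)·0 = q·6 + (1−q)·(-4) ⟹ 0 + (-5)q = (-4) + 10q ⟹ q = 4/15.

p = 8/17, q = 4/15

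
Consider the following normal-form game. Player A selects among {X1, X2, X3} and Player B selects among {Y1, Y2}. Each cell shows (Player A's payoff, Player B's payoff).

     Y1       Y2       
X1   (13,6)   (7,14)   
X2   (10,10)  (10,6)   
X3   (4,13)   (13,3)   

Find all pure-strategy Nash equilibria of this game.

Check mutual best responses: a cell is a NE iff neither player can gain by unilaterally deviating.
Player A's best responses — vs Y1: X1 (payoff 13); vs Y2: X3 (payoff 13).
Player B's best responses — vs X1: Y2 (payoff 14); vs X2: Y1 (payoff 10); vs X3: Y1 (payoff 13).
No cell has both players best-responding. For instance, Player A's best reply to Y2 is X3, but against X3 Player B prefers Y1 over Y2.

There is no pure-strategy Nash equilibrium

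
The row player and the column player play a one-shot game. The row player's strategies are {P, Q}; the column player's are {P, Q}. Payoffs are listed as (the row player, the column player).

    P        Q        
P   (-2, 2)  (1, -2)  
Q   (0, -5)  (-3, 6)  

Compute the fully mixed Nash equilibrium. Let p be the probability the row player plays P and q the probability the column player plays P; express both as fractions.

p = 11/15, q = 2/3

Each player's mixing probability is pinned down by making the *other* player indifferent.
The column player indifferent between P and Q: p·2 + (1−p)·(-5) = p·(-2) + (1−p)·6 ⟹ (-5) + 7p = 6 + (-8)p ⟹ p = 11/15.
The row player indifferent between P and Q: q·(-2) + (1−q)·1 = q·0 + (1−q)·(-3) ⟹ 1 + (-3)q = (-3) + 3q ⟹ q = 2/3.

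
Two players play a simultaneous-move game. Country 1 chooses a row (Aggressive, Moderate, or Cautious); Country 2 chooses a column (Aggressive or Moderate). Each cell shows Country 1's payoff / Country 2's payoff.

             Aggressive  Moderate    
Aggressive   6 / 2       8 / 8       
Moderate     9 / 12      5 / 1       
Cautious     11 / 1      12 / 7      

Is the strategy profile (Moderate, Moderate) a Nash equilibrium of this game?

Holding Country 2 at Moderate: Country 1 gets 5 from Moderate but could get 12 by switching to Cautious. Country 1 has a profitable deviation.

No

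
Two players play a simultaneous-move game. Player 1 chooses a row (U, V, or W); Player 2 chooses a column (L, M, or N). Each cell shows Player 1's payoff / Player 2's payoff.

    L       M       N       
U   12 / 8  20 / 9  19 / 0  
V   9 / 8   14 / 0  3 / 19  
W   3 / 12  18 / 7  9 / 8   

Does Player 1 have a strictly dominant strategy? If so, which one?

U

Check whether one of Player 1's strategies beats all alternatives regardless of what the opponent does.
U strictly dominates: vs L: 12 > each of {9, 3}; vs M: 20 > each of {14, 18}; vs N: 19 > each of {3, 9}.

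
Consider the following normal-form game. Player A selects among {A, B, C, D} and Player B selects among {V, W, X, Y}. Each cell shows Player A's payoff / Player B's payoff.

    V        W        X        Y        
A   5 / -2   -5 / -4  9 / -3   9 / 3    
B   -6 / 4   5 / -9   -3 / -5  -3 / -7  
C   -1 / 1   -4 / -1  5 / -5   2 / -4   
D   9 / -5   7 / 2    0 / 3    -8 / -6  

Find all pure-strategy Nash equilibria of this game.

(A, Y)

Find each player's best response to every opponent strategy; NE are the intersections.
Player A's best responses — vs V: D (payoff 9); vs W: D (payoff 7); vs X: A (payoff 9); vs Y: A (payoff 9).
Player B's best responses — vs A: Y (payoff 3); vs B: V (payoff 4); vs C: V (payoff 1); vs D: X (payoff 3).
The only mutual best response is (A, Y); neither player gains by switching there.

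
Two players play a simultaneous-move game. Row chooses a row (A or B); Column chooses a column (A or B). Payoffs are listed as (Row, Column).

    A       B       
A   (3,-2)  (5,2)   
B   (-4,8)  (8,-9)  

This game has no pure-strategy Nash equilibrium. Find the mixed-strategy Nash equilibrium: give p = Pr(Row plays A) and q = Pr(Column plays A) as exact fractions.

p = 17/21, q = 3/10

In a mixed NE each player is indifferent between their pure strategies, so the opponent's mix sets the indifference.
Column indifferent between A and B: p·(-2) + (1−p)·8 = p·2 + (1−p)·(-9) ⟹ 8 + (-10)p = (-9) + 11p ⟹ p = 17/21.
Row indifferent between A and B: q·3 + (1−q)·5 = q·(-4) + (1−q)·8 ⟹ 5 + (-2)q = 8 + (-12)q ⟹ q = 3/10.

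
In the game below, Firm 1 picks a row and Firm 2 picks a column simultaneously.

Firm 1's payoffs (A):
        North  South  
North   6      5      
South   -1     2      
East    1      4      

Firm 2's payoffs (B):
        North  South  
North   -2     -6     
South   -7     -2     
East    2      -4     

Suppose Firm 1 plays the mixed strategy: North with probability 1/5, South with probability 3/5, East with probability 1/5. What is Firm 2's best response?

Compute Firm 2's expected payoff from each pure strategy against the given mix.
North: (1/5)·(-2) + (3/5)·(-7) + (1/5)·2 = -21/5
South: (1/5)·(-6) + (3/5)·(-2) + (1/5)·(-4) = -16/5
Highest expected payoff is -16/5, from South.

South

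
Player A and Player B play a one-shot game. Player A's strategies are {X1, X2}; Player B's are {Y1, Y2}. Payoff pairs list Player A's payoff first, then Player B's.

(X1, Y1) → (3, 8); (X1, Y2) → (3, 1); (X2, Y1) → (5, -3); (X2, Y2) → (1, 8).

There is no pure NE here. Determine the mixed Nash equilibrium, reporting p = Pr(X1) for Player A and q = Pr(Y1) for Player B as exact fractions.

Each player's mixing probability is pinned down by making the *other* player indifferent.
Player B indifferent between Y1 and Y2: p·8 + (1−p)·(-3) = p·1 + (1−p)·8 ⟹ (-3) + 11p = 8 + (-7)p ⟹ p = 11/18.
Player A indifferent between X1 and X2: q·3 + (1−q)·3 = q·5 + (1−q)·1 ⟹ 3 + 0q = 1 + 4q ⟹ q = 1/2.

p = 11/18, q = 1/2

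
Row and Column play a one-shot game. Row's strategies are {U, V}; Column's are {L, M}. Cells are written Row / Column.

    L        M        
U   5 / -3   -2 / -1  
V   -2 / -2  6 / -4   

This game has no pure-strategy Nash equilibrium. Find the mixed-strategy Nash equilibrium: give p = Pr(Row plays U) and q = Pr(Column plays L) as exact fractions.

p = 1/2, q = 8/15

Each player's mixing probability is pinned down by making the *other* player indifferent.
Column indifferent between L and M: p·(-3) + (1−p)·(-2) = p·(-1) + (1−p)·(-4) ⟹ (-2) + (-1)p = (-4) + 3p ⟹ p = 1/2.
Row indifferent between U and V: q·5 + (1−q)·(-2) = q·(-2) + (1−q)·6 ⟹ (-2) + 7q = 6 + (-8)q ⟹ q = 8/15.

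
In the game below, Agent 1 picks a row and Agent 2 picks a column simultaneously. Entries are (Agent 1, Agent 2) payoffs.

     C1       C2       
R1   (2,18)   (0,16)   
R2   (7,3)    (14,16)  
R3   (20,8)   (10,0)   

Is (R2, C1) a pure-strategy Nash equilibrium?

Holding Agent 2 at C1: Agent 1 gets 7 from R2 but could get 20 by switching to R3. Agent 1 has a profitable deviation.

No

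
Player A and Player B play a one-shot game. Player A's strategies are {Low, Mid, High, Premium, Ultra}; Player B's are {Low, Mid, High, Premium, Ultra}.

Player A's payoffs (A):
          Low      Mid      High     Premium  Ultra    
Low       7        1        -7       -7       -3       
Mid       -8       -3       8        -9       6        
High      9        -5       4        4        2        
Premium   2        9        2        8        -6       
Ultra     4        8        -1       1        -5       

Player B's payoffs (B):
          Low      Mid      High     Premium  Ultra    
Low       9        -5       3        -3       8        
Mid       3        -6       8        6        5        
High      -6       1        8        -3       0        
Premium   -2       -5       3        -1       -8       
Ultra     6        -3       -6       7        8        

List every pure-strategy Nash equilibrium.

Find each player's best response to every opponent strategy; NE are the intersections.
Player A's best responses — vs Low: High (payoff 9); vs Mid: Premium (payoff 9); vs High: Mid (payoff 8); vs Premium: Premium (payoff 8); vs Ultra: Mid (payoff 6).
Player B's best responses — vs Low: Low (payoff 9); vs Mid: High (payoff 8); vs High: High (payoff 8); vs Premium: High (payoff 3); vs Ultra: Ultra (payoff 8).
The only mutual best response is (Mid, High); neither player gains by switching there.

(Mid, High)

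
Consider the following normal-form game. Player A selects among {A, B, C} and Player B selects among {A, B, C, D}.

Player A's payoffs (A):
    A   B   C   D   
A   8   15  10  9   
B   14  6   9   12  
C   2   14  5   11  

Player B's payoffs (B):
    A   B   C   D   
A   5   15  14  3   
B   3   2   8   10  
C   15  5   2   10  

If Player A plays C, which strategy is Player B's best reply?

With Player A fixed at C, Player B's payoffs are: A → 15, B → 5, C → 2, D → 10.
The maximum is 15, achieved by A.

A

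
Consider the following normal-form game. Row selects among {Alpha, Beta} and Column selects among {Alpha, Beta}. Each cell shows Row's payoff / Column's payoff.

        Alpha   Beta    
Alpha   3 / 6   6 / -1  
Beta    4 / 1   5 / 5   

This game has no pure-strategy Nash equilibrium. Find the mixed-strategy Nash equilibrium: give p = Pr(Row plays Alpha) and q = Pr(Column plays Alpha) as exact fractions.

Each player's mixing probability is pinned down by making the *other* player indifferent.
Column indifferent between Alpha and Beta: p·6 + (1−p)·1 = p·(-1) + (1−p)·5 ⟹ 1 + 5p = 5 + (-6)p ⟹ p = 4/11.
Row indifferent between Alpha and Beta: q·3 + (1−q)·6 = q·4 + (1−q)·5 ⟹ 6 + (-3)q = 5 + (-1)q ⟹ q = 1/2.

p = 4/11, q = 1/2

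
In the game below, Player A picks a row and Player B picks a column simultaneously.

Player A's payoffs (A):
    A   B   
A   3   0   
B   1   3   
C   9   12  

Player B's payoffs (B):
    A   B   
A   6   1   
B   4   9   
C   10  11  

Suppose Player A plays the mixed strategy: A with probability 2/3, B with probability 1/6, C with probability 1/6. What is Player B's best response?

Compute Player B's expected payoff from each pure strategy against the given mix.
A: (2/3)·6 + (1/6)·4 + (1/6)·10 = 19/3
B: (2/3)·1 + (1/6)·9 + (1/6)·11 = 4
Highest expected payoff is 19/3, from A.

A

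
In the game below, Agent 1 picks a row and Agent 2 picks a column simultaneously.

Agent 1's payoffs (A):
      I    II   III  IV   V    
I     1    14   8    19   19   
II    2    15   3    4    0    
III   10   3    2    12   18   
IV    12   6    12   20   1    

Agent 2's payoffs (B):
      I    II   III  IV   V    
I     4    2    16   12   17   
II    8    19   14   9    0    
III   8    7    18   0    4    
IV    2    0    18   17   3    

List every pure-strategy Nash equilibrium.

Find each player's best response to every opponent strategy; NE are the intersections.
Agent 1's best responses — vs I: IV (payoff 12); vs II: II (payoff 15); vs III: IV (payoff 12); vs IV: IV (payoff 20); vs V: I (payoff 19).
Agent 2's best responses — vs I: V (payoff 17); vs II: II (payoff 19); vs III: III (payoff 18); vs IV: III (payoff 18).
Mutual best responses occur at (I, V), (II, II), and (IV, III); at each, neither player gains by switching.

(I, V), (II, II), and (IV, III)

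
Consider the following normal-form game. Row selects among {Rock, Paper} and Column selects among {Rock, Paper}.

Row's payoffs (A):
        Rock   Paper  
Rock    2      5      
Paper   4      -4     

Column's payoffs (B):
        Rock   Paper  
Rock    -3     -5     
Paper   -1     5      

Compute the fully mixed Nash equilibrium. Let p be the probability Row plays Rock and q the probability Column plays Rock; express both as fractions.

p = 3/4, q = 9/11

Each player's mixing probability is pinned down by making the *other* player indifferent.
Column indifferent between Rock and Paper: p·(-3) + (1−p)·(-1) = p·(-5) + (1−p)·5 ⟹ (-1) + (-2)p = 5 + (-10)p ⟹ p = 3/4.
Row indifferent between Rock and Paper: q·2 + (1−q)·5 = q·4 + (1−q)·(-4) ⟹ 5 + (-3)q = (-4) + 8q ⟹ q = 9/11.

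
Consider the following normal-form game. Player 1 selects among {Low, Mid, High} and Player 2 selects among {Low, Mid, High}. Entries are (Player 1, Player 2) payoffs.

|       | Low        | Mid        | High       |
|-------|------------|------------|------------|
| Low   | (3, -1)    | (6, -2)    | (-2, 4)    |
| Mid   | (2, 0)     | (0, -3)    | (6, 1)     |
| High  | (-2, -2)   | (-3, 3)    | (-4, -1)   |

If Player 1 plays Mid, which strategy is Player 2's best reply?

With Player 1 fixed at Mid, Player 2's payoffs are: Low → 0, Mid → -3, High → 1.
The maximum is 1, achieved by High.

High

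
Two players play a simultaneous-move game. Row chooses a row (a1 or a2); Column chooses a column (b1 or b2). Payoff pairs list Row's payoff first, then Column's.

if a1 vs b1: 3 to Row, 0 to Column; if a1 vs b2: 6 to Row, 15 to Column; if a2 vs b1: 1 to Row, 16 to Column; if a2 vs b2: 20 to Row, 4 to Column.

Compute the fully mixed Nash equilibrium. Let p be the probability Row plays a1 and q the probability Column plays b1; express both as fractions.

In a mixed NE each player is indifferent between their pure strategies, so the opponent's mix sets the indifference.
Column indifferent between b1 and b2: p·0 + (1−p)·16 = p·15 + (1−p)·4 ⟹ 16 + (-16)p = 4 + 11p ⟹ p = 4/9.
Row indifferent between a1 and a2: q·3 + (1−q)·6 = q·1 + (1−q)·20 ⟹ 6 + (-3)q = 20 + (-19)q ⟹ q = 7/8.

p = 4/9, q = 7/8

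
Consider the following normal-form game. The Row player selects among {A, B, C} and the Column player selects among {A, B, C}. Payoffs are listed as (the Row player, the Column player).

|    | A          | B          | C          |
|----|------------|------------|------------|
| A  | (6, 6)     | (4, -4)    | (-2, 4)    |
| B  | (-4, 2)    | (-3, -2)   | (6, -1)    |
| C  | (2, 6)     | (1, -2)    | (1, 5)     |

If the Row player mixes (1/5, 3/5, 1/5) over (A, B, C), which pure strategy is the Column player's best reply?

Compute the Column player's expected payoff from each pure strategy against the given mix.
A: (1/5)·6 + (3/5)·2 + (1/5)·6 = 18/5
B: (1/5)·(-4) + (3/5)·(-2) + (1/5)·(-2) = -12/5
C: (1/5)·4 + (3/5)·(-1) + (1/5)·5 = 6/5
Highest expected payoff is 18/5, from A.

A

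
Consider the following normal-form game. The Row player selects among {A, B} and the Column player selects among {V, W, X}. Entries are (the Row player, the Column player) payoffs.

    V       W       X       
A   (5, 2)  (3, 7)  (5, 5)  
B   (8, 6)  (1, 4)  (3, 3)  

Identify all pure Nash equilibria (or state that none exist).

A profile is a Nash equilibrium when each player is best-responding to the other.
The Row player's best responses — vs V: B (payoff 8); vs W: A (payoff 3); vs X: A (payoff 5).
The Column player's best responses — vs A: W (payoff 7); vs B: V (payoff 6).
Mutual best responses occur at (A, W) and (B, V); at each, neither player gains by switching.

(A, W) and (B, V)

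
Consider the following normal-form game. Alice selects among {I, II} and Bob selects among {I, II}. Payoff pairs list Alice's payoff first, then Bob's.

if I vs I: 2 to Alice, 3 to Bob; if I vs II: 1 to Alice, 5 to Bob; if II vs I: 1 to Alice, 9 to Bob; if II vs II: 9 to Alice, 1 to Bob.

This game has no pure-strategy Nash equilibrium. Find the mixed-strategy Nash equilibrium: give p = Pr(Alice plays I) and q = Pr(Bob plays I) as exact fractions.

Each player's mixing probability is pinned down by making the *other* player indifferent.
Bob indifferent between I and II: p·3 + (1−p)·9 = p·5 + (1−p)·1 ⟹ 9 + (-6)p = 1 + 4p ⟹ p = 4/5.
Alice indifferent between I and II: q·2 + (1−q)·1 = q·1 + (1−q)·9 ⟹ 1 + 1q = 9 + (-8)q ⟹ q = 8/9.

p = 4/5, q = 8/9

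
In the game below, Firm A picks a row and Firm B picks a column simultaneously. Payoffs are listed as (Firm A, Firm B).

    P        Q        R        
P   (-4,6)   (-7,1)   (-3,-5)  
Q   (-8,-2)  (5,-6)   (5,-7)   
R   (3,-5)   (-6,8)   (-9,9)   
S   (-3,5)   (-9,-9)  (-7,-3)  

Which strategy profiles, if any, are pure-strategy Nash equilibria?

Check mutual best responses: a cell is a NE iff neither player can gain by unilaterally deviating.
Firm A's best responses — vs P: R (payoff 3); vs Q: Q (payoff 5); vs R: Q (payoff 5).
Firm B's best responses — vs P: P (payoff 6); vs Q: P (payoff -2); vs R: R (payoff 9); vs S: P (payoff 5).
No cell has both players best-responding. For instance, Firm A's best reply to Q is Q, but against Q Firm B prefers P over Q.

No pure-strategy Nash equilibrium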